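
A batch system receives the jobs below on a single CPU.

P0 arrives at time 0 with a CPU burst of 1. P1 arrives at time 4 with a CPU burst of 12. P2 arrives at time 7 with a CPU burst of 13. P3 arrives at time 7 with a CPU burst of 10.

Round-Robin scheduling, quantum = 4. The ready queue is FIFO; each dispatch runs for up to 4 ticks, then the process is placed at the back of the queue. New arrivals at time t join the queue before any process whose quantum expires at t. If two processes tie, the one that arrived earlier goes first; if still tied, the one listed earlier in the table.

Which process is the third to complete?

P3

Timeline: | P0 0-1 | idle 1-4 | P1 4-8 | P2 8-12 | P3 12-16 | P1 16-20 | P2 20-24 | P3 24-28 | P1 28-32 | P2 32-36 | P3 36-38 | P2 38-39 |
Completion: P0=1  P1=32  P2=39  P3=38
Finish order: P0 → P1 → P3 → P2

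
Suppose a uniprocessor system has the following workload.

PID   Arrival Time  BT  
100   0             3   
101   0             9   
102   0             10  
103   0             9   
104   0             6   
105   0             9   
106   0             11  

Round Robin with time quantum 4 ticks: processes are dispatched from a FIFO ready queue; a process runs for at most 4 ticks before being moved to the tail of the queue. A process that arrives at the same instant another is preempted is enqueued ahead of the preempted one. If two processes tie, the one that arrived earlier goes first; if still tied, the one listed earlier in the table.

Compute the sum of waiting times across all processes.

253

Schedule: | 100 0-3 | 101 3-7 | 102 7-11 | 103 11-15 | 104 15-19 | 105 19-23 | 106 23-27 | 101 27-31 | 102 31-35 | 103 35-39 | 104 39-41 | 105 41-45 | 106 45-49 | 101 49-50 | 102 50-52 | 103 52-53 | 105 53-54 | 106 54-57 |
Completion: 100=3  101=50  102=52  103=53  104=41  105=54  106=57
Turnaround (C−A): 100=3  101=50  102=52  103=53  104=41  105=54  106=57
Waiting = turnaround − burst: 100=0, 101=41, 102=42, 103=44, 104=35, 105=45, 106=46
Total waiting = 0 + 41 + 42 + 44 + 35 + 45 + 46 = 253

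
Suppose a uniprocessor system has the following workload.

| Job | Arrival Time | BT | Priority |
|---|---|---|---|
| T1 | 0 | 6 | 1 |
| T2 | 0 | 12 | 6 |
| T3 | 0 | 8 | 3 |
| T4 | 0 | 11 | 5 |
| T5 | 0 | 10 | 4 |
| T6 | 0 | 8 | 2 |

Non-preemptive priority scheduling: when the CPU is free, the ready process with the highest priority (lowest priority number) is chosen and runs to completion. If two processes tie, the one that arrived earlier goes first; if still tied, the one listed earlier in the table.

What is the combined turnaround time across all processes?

Timeline: | T1 0-6 | T6 6-14 | T3 14-22 | T5 22-32 | T4 32-43 | T2 43-55 |
Completion: T1=6  T2=55  T3=22  T4=43  T5=32  T6=14
Turnaround = completion − arrival: T1=6, T2=55, T3=22, T4=43, T5=32, T6=14
Total turnaround = 6 + 55 + 22 + 43 + 32 + 14 = 172

172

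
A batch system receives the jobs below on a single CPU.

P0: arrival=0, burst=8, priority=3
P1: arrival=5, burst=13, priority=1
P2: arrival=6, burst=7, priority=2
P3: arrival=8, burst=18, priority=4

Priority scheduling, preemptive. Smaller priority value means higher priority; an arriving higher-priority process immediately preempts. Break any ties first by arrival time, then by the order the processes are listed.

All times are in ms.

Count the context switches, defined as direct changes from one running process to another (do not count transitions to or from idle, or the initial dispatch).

Schedule: | P0 0-5 | P1 5-18 | P2 18-25 | P0 25-28 | P3 28-46 |
Completion: P0=28  P1=18  P2=25  P3=46

4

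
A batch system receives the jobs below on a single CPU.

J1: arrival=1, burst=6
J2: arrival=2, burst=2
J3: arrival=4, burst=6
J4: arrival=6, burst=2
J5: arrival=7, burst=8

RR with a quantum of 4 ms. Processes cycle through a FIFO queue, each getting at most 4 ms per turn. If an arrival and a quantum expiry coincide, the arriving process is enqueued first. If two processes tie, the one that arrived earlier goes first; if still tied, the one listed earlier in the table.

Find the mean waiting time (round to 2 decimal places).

7.40

Schedule: | idle 0-1 | J1 1-5 | J2 5-7 | J3 7-11 | J1 11-13 | J4 13-15 | J5 15-19 | J3 19-21 | J5 21-25 |
Completion: J1=13  J2=7  J3=21  J4=15  J5=25
Turnaround (C−A): J1=12  J2=5  J3=17  J4=9  J5=18
Waiting times: J1=6, J2=3, J3=11, J4=7, J5=10
Average waiting = (6+3+11+7+10) / 5 = 37/5 = 7.40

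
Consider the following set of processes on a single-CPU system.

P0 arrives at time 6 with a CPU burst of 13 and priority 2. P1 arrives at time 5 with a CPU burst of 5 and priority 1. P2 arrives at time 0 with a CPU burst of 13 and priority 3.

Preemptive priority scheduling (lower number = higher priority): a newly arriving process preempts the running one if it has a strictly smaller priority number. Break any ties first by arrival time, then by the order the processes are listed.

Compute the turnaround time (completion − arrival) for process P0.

Schedule: | P2 0-5 | P1 5-10 | P0 10-23 | P2 23-31 |
Completion: P0=23  P1=10  P2=31
Turnaround(P0) = completion − arrival = 23 − 6 = 17

17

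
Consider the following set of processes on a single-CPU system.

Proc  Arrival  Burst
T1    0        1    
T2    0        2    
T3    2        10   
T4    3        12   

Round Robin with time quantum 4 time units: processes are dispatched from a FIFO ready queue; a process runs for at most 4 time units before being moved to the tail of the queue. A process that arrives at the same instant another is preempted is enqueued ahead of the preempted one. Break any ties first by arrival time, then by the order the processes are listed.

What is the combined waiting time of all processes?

Schedule: | T1 0-1 | T2 1-3 | T3 3-7 | T4 7-11 | T3 11-15 | T4 15-19 | T3 19-21 | T4 21-25 |
Completion: T1=1  T2=3  T3=21  T4=25
Waiting = turnaround − burst: T1=0, T2=1, T3=9, T4=10
Total waiting = 0 + 1 + 9 + 10 = 20

20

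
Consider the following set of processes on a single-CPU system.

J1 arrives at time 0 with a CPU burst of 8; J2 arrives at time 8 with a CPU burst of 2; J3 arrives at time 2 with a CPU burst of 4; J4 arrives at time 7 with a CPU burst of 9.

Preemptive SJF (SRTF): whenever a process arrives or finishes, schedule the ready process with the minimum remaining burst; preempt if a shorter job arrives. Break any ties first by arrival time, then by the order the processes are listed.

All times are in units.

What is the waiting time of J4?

7

Schedule: | J1 0-2 | J3 2-6 | J1 6-8 | J2 8-10 | J1 10-14 | J4 14-23 |
Completion: J1=14  J2=10  J3=6  J4=23
Turnaround (C−A): J1=14  J2=2  J3=4  J4=16
Waiting(J4) = turnaround − burst = 16 − 9 = 7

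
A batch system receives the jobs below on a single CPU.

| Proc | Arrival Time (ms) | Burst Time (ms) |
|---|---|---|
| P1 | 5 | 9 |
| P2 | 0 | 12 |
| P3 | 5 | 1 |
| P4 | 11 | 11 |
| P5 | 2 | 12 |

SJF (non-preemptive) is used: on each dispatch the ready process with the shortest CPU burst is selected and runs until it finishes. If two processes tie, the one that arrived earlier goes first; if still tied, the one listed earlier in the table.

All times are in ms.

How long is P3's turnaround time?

8

Schedule: | P2 0-12 | P3 12-13 | P1 13-22 | P4 22-33 | P5 33-45 |
Completion: P1=22  P2=12  P3=13  P4=33  P5=45
Turnaround(P3) = completion − arrival = 13 − 5 = 8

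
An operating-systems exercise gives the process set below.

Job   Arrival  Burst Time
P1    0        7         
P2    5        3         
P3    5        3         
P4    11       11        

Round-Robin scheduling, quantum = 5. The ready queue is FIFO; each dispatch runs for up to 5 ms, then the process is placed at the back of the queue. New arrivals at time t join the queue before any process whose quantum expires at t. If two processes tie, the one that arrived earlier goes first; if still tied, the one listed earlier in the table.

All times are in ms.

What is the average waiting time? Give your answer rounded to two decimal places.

Gantt: | P1 0-5 | P2 5-8 | P3 8-11 | P1 11-13 | P4 13-24 |
Completion: P1=13  P2=8  P3=11  P4=24
Waiting times: P1=6, P2=0, P3=3, P4=2
Average waiting = (6+0+3+2) / 4 = 11/4 = 2.75

2.75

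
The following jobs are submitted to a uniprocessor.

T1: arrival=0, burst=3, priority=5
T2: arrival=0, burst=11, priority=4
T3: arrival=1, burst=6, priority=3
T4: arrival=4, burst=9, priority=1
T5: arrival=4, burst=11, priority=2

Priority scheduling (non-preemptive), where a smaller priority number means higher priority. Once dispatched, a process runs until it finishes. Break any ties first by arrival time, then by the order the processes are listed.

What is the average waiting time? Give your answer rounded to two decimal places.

18.00

Schedule: | T2 0-11 | T4 11-20 | T5 20-31 | T3 31-37 | T1 37-40 |
Completion: T1=40  T2=11  T3=37  T4=20  T5=31
Turnaround (C−A): T1=40  T2=11  T3=36  T4=16  T5=27
Waiting times: T1=37, T2=0, T3=30, T4=7, T5=16
Average waiting = (37+0+30+7+16) / 5 = 90/5 = 18.00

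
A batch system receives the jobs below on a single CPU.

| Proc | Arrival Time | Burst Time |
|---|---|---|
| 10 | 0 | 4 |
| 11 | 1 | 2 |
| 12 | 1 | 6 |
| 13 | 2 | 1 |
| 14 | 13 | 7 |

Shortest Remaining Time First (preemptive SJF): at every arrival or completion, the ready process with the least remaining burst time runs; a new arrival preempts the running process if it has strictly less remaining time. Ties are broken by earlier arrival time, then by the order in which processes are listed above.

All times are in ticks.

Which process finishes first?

11

Schedule: | 10 0-1 | 11 1-3 | 13 3-4 | 10 4-7 | 12 7-13 | 14 13-20 |
Completion: 10=7  11=3  12=13  13=4  14=20
Turnaround (C−A): 10=7  11=2  12=12  13=2  14=7
Finish order: 11 → 13 → 10 → 12 → 14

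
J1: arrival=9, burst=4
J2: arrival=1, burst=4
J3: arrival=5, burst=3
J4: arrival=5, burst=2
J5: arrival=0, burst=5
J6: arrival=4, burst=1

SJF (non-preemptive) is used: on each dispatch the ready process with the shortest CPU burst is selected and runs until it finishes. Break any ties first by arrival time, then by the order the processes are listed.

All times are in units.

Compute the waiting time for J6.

Schedule: | J5 0-5 | J6 5-6 | J4 6-8 | J3 8-11 | J2 11-15 | J1 15-19 |
Completion: J1=19  J2=15  J3=11  J4=8  J5=5  J6=6
Turnaround (C−A): J1=10  J2=14  J3=6  J4=3  J5=5  J6=2
Waiting(J6) = turnaround − burst = 2 − 1 = 1

1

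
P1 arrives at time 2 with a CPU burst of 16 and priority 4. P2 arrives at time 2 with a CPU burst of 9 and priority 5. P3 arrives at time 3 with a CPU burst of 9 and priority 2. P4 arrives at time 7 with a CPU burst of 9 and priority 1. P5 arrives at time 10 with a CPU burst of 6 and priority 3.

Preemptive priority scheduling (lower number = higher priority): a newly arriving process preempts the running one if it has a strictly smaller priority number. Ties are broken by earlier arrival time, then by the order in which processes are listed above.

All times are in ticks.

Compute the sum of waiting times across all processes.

Gantt: | idle 0-2 | P1 2-3 | P3 3-7 | P4 7-16 | P3 16-21 | P5 21-27 | P1 27-42 | P2 42-51 |
Completion: P1=42  P2=51  P3=21  P4=16  P5=27
Turnaround (C−A): P1=40  P2=49  P3=18  P4=9  P5=17
Waiting = turnaround − burst: P1=24, P2=40, P3=9, P4=0, P5=11
Total waiting = 24 + 40 + 9 + 0 + 11 = 84

84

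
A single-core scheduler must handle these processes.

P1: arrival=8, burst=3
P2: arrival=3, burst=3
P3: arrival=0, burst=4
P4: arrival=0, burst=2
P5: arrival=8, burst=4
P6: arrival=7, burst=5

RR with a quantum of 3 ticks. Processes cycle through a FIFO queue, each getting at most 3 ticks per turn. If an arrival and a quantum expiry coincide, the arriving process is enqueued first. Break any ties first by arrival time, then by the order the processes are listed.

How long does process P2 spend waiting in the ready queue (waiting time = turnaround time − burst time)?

Schedule: | P3 0-3 | P4 3-5 | P2 5-8 | P3 8-9 | P6 9-12 | P1 12-15 | P5 15-18 | P6 18-20 | P5 20-21 |
Completion: P1=15  P2=8  P3=9  P4=5  P5=21  P6=20
Turnaround (C−A): P1=7  P2=5  P3=9  P4=5  P5=13  P6=13
Waiting(P2) = turnaround − burst = 5 − 3 = 2

2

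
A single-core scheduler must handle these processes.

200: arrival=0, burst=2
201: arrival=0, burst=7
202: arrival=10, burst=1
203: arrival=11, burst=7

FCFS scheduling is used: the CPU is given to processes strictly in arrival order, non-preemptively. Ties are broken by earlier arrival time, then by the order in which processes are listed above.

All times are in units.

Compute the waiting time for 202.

Gantt: | 200 0-2 | 201 2-9 | idle 9-10 | 202 10-11 | 203 11-18 |
Completion: 200=2  201=9  202=11  203=18
Waiting(202) = turnaround − burst = 1 − 1 = 0

0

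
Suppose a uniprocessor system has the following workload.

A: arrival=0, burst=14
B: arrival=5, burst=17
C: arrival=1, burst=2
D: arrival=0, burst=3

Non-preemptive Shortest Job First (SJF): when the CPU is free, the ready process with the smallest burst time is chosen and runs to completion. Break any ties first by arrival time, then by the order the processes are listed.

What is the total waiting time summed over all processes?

21

Schedule: | D 0-3 | C 3-5 | A 5-19 | B 19-36 |
Completion: A=19  B=36  C=5  D=3
Turnaround (C−A): A=19  B=31  C=4  D=3
Waiting = turnaround − burst: A=5, B=14, C=2, D=0
Total waiting = 5 + 14 + 2 + 0 = 21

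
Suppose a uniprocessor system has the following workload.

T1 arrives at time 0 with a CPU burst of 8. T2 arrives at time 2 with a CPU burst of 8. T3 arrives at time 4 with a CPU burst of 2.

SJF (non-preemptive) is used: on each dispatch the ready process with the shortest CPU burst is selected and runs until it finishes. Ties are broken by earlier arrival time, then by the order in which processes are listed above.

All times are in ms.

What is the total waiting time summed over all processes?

12

Gantt: | T1 0-8 | T3 8-10 | T2 10-18 |
Completion: T1=8  T2=18  T3=10
Turnaround (C−A): T1=8  T2=16  T3=6
Waiting = turnaround − burst: T1=0, T2=8, T3=4
Total waiting = 0 + 8 + 4 = 12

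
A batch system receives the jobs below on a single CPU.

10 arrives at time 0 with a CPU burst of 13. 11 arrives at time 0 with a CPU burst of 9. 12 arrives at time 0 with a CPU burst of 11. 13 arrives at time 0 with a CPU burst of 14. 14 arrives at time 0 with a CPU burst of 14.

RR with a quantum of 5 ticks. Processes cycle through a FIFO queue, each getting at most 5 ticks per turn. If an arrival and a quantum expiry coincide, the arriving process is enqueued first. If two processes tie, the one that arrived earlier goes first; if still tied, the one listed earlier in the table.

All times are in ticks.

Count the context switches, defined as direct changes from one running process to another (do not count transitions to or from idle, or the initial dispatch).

13

Timeline: | 10 0-5 | 11 5-10 | 12 10-15 | 13 15-20 | 14 20-25 | 10 25-30 | 11 30-34 | 12 34-39 | 13 39-44 | 14 44-49 | 10 49-52 | 12 52-53 | 13 53-57 | 14 57-61 |
Completion: 10=52  11=34  12=53  13=57  14=61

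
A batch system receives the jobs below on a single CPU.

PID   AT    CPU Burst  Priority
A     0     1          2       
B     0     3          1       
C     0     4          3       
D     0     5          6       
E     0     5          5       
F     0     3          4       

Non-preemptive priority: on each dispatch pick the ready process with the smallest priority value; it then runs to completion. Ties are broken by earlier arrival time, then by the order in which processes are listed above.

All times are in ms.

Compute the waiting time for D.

16

Schedule: | B 0-3 | A 3-4 | C 4-8 | F 8-11 | E 11-16 | D 16-21 |
Completion: A=4  B=3  C=8  D=21  E=16  F=11
Turnaround (C−A): A=4  B=3  C=8  D=21  E=16  F=11
Waiting(D) = turnaround − burst = 21 − 5 = 16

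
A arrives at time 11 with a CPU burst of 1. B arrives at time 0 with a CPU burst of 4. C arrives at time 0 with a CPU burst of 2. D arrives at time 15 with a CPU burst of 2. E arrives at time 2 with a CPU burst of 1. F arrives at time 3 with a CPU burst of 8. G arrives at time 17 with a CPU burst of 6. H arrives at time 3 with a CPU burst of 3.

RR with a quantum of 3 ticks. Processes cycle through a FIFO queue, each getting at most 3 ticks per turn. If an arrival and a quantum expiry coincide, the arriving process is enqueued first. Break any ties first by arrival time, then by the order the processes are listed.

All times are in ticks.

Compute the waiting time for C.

Schedule: | B 0-3 | C 3-5 | E 5-6 | F 6-9 | H 9-12 | B 12-13 | F 13-16 | A 16-17 | D 17-19 | F 19-21 | G 21-27 |
Completion: A=17  B=13  C=5  D=19  E=6  F=21  G=27  H=12
Waiting(C) = turnaround − burst = 5 − 2 = 3

3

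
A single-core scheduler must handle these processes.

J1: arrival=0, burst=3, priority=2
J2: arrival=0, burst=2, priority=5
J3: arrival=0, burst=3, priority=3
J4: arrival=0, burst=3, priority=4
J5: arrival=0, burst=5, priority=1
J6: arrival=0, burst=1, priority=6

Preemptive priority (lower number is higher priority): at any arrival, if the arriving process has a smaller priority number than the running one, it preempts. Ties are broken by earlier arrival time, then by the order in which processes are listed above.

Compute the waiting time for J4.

Gantt: | J5 0-5 | J1 5-8 | J3 8-11 | J4 11-14 | J2 14-16 | J6 16-17 |
Completion: J1=8  J2=16  J3=11  J4=14  J5=5  J6=17
Turnaround (C−A): J1=8  J2=16  J3=11  J4=14  J5=5  J6=17
Waiting(J4) = turnaround − burst = 14 − 3 = 11

11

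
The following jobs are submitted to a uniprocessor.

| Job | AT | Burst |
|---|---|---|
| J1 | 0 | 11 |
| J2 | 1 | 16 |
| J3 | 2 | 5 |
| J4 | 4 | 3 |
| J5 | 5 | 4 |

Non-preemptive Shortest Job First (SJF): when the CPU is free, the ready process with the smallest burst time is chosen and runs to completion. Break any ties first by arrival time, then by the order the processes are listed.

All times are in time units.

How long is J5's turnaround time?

13

Timeline: | J1 0-11 | J4 11-14 | J5 14-18 | J3 18-23 | J2 23-39 |
Completion: J1=11  J2=39  J3=23  J4=14  J5=18
Turnaround (C−A): J1=11  J2=38  J3=21  J4=10  J5=13
Turnaround(J5) = completion − arrival = 18 − 5 = 13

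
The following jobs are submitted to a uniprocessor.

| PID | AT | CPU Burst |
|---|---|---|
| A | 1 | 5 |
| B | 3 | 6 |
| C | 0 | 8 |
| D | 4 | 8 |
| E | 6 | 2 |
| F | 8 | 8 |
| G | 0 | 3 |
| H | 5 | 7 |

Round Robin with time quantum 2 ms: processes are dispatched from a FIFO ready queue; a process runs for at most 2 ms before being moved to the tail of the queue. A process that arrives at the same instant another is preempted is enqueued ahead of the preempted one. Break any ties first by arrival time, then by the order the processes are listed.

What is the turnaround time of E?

11

Schedule: | C 0-2 | G 2-4 | A 4-6 | C 6-8 | B 8-10 | D 10-12 | G 12-13 | H 13-15 | E 15-17 | A 17-19 | F 19-21 | C 21-23 | B 23-25 | D 25-27 | H 27-29 | A 29-30 | F 30-32 | C 32-34 | B 34-36 | D 36-38 | H 38-40 | F 40-42 | D 42-44 | H 44-45 | F 45-47 |
Completion: A=30  B=36  C=34  D=44  E=17  F=47  G=13  H=45
Turnaround(E) = completion − arrival = 17 − 6 = 11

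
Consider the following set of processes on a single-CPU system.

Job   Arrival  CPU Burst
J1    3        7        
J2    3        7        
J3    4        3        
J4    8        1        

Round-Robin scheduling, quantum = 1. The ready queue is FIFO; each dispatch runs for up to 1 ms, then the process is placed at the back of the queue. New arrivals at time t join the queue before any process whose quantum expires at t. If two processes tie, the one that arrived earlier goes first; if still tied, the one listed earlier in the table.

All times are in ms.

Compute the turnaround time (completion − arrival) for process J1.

Timeline: | idle 0-3 | J1 3-4 | J2 4-5 | J3 5-6 | J1 6-7 | J2 7-8 | J3 8-9 | J1 9-10 | J4 10-11 | J2 11-12 | J3 12-13 | J1 13-14 | J2 14-15 | J1 15-16 | J2 16-17 | J1 17-18 | J2 18-19 | J1 19-20 | J2 20-21 |
Completion: J1=20  J2=21  J3=13  J4=11
Turnaround(J1) = completion − arrival = 20 − 3 = 17

17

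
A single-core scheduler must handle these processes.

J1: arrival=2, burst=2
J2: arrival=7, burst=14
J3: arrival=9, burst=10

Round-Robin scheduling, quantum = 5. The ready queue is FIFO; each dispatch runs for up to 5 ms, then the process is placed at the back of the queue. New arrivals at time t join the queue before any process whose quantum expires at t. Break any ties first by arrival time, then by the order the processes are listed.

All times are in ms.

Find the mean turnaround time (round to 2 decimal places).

14.67

Schedule: | idle 0-2 | J1 2-4 | idle 4-7 | J2 7-12 | J3 12-17 | J2 17-22 | J3 22-27 | J2 27-31 |
Completion: J1=4  J2=31  J3=27
Turnaround times: J1=2, J2=24, J3=18
Average turnaround = (2+24+18) / 3 = 44/3 = 14.67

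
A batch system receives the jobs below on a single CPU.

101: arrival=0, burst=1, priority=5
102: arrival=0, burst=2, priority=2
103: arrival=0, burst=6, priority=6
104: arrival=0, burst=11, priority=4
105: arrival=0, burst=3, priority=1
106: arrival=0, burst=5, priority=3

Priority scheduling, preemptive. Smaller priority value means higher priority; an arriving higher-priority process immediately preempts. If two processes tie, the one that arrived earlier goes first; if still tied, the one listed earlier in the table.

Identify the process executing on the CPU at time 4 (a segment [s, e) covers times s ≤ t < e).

Schedule: | 105 0-3 | 102 3-5 | 106 5-10 | 104 10-21 | 101 21-22 | 103 22-28 |
Completion: 101=22  102=5  103=28  104=21  105=3  106=10

102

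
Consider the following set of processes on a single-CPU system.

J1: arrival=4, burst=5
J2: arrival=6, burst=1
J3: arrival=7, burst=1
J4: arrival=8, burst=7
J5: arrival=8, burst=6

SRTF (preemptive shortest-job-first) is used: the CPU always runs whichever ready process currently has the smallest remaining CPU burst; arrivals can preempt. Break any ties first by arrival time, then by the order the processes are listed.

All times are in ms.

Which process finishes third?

Timeline: | idle 0-4 | J1 4-6 | J2 6-7 | J3 7-8 | J1 8-11 | J5 11-17 | J4 17-24 |
Completion: J1=11  J2=7  J3=8  J4=24  J5=17
Turnaround (C−A): J1=7  J2=1  J3=1  J4=16  J5=9
Finish order: J2 → J3 → J1 → J5 → J4

J1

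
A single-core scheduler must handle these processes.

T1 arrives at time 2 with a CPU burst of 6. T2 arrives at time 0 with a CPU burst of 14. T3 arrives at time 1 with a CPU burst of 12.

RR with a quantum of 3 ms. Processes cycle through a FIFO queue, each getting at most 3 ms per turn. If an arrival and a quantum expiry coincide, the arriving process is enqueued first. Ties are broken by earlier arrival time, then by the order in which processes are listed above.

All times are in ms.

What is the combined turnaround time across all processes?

77

Timeline: | T2 0-3 | T3 3-6 | T1 6-9 | T2 9-12 | T3 12-15 | T1 15-18 | T2 18-21 | T3 21-24 | T2 24-27 | T3 27-30 | T2 30-32 |
Completion: T1=18  T2=32  T3=30
Turnaround = completion − arrival: T1=16, T2=32, T3=29
Total turnaround = 16 + 32 + 29 = 77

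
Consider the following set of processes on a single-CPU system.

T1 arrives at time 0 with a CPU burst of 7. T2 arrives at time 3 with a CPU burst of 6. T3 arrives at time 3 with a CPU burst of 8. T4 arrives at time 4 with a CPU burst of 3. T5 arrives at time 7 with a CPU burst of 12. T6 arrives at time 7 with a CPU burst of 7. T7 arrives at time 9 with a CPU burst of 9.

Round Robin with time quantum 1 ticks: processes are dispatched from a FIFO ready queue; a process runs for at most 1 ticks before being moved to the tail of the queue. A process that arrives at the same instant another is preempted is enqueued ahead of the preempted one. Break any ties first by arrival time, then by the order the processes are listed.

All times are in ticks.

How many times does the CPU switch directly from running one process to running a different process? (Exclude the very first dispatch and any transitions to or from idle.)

47

Timeline: | T1 0-3 | T2 3-4 | T3 4-5 | T1 5-6 | T4 6-7 | T2 7-8 | T3 8-9 | T1 9-10 | T5 10-11 | T6 11-12 | T4 12-13 | T2 13-14 | T7 14-15 | T3 15-16 | T1 16-17 | T5 17-18 | T6 18-19 | T4 19-20 | T2 20-21 | T7 21-22 | T3 22-23 | T1 23-24 | T5 24-25 | T6 25-26 | T2 26-27 | T7 27-28 | T3 28-29 | T5 29-30 | T6 30-31 | T2 31-32 | T7 32-33 | T3 33-34 | T5 34-35 | T6 35-36 | T7 36-37 | T3 37-38 | T5 38-39 | T6 39-40 | T7 40-41 | T3 41-42 | T5 42-43 | T6 43-44 | T7 44-45 | T5 45-46 | T7 46-47 | T5 47-48 | T7 48-49 | T5 49-52 |
Completion: T1=24  T2=32  T3=42  T4=20  T5=52  T6=44  T7=49
Turnaround (C−A): T1=24  T2=29  T3=39  T4=16  T5=45  T6=37  T7=40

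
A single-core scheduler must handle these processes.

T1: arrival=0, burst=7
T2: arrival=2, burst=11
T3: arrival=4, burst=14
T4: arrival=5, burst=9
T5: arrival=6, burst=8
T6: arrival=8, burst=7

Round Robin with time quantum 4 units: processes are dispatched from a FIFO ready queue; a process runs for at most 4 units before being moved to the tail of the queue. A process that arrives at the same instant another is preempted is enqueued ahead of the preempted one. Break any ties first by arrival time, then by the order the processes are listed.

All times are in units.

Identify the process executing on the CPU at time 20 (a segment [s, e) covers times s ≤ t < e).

Schedule: | T1 0-4 | T2 4-8 | T3 8-12 | T1 12-15 | T4 15-19 | T5 19-23 | T6 23-27 | T2 27-31 | T3 31-35 | T4 35-39 | T5 39-43 | T6 43-46 | T2 46-49 | T3 49-53 | T4 53-54 | T3 54-56 |
Completion: T1=15  T2=49  T3=56  T4=54  T5=43  T6=46

T5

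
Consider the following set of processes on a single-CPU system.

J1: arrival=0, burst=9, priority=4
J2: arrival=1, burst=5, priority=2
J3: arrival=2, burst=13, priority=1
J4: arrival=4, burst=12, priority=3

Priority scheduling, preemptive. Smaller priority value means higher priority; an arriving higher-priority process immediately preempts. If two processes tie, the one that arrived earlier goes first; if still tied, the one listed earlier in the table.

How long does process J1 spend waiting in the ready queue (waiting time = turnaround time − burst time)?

30

Timeline: | J1 0-1 | J2 1-2 | J3 2-15 | J2 15-19 | J4 19-31 | J1 31-39 |
Completion: J1=39  J2=19  J3=15  J4=31
Waiting(J1) = turnaround − burst = 39 − 9 = 30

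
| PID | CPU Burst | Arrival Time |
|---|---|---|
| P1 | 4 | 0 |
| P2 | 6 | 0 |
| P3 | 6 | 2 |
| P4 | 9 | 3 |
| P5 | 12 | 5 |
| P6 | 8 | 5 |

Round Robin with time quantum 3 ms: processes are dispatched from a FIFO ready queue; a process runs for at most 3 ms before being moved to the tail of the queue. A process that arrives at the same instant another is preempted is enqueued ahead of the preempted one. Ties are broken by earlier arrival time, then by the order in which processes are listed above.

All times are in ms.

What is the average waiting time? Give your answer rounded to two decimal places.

20.67

Schedule: | P1 0-3 | P2 3-6 | P3 6-9 | P4 9-12 | P1 12-13 | P5 13-16 | P6 16-19 | P2 19-22 | P3 22-25 | P4 25-28 | P5 28-31 | P6 31-34 | P4 34-37 | P5 37-40 | P6 40-42 | P5 42-45 |
Completion: P1=13  P2=22  P3=25  P4=37  P5=45  P6=42
Waiting times: P1=9, P2=16, P3=17, P4=25, P5=28, P6=29
Average waiting = (9+16+17+25+28+29) / 6 = 124/6 = 20.67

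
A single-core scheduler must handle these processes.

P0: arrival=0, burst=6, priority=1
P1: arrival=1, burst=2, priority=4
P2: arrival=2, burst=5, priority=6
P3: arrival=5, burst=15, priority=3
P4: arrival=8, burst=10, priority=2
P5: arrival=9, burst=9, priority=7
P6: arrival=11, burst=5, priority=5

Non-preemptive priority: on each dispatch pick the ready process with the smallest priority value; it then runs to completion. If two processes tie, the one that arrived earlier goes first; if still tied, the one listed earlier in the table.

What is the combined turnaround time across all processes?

188

Schedule: | P0 0-6 | P3 6-21 | P4 21-31 | P1 31-33 | P6 33-38 | P2 38-43 | P5 43-52 |
Completion: P0=6  P1=33  P2=43  P3=21  P4=31  P5=52  P6=38
Turnaround (C−A): P0=6  P1=32  P2=41  P3=16  P4=23  P5=43  P6=27
Turnaround = completion − arrival: P0=6, P1=32, P2=41, P3=16, P4=23, P5=43, P6=27
Total turnaround = 6 + 32 + 41 + 16 + 23 + 43 + 27 = 188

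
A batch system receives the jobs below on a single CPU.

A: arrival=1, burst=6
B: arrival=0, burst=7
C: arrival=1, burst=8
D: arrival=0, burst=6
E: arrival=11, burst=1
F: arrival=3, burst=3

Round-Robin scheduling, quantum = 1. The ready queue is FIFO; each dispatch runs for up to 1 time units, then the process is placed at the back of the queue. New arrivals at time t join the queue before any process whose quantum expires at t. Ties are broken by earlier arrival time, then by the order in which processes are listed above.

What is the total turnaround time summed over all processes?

131

Schedule: | B 0-1 | D 1-2 | A 2-3 | C 3-4 | B 4-5 | D 5-6 | F 6-7 | A 7-8 | C 8-9 | B 9-10 | D 10-11 | F 11-12 | A 12-13 | C 13-14 | B 14-15 | E 15-16 | D 16-17 | F 17-18 | A 18-19 | C 19-20 | B 20-21 | D 21-22 | A 22-23 | C 23-24 | B 24-25 | D 25-26 | A 26-27 | C 27-28 | B 28-29 | C 29-31 |
Completion: A=27  B=29  C=31  D=26  E=16  F=18
Turnaround = completion − arrival: A=26, B=29, C=30, D=26, E=5, F=15
Total turnaround = 26 + 29 + 30 + 26 + 5 + 15 = 131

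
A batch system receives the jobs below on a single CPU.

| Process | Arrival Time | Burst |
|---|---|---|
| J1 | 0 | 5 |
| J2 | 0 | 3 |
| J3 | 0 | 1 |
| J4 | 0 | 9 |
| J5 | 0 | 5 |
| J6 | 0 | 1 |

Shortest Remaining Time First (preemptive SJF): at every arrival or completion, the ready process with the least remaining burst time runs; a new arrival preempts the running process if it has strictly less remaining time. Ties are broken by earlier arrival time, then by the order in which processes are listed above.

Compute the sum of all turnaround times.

Gantt: | J3 0-1 | J6 1-2 | J2 2-5 | J1 5-10 | J5 10-15 | J4 15-24 |
Completion: J1=10  J2=5  J3=1  J4=24  J5=15  J6=2
Turnaround (C−A): J1=10  J2=5  J3=1  J4=24  J5=15  J6=2
Turnaround = completion − arrival: J1=10, J2=5, J3=1, J4=24, J5=15, J6=2
Total turnaround = 10 + 5 + 1 + 24 + 15 + 2 = 57

57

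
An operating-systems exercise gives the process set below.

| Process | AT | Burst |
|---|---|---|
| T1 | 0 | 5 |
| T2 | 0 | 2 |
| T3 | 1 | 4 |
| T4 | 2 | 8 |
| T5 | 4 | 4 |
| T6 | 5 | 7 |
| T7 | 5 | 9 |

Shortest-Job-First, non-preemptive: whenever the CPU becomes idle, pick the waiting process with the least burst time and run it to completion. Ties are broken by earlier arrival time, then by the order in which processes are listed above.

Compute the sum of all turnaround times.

Gantt: | T2 0-2 | T3 2-6 | T5 6-10 | T1 10-15 | T6 15-22 | T4 22-30 | T7 30-39 |
Completion: T1=15  T2=2  T3=6  T4=30  T5=10  T6=22  T7=39
Turnaround (C−A): T1=15  T2=2  T3=5  T4=28  T5=6  T6=17  T7=34
Turnaround = completion − arrival: T1=15, T2=2, T3=5, T4=28, T5=6, T6=17, T7=34
Total turnaround = 15 + 2 + 5 + 28 + 6 + 17 + 34 = 107

107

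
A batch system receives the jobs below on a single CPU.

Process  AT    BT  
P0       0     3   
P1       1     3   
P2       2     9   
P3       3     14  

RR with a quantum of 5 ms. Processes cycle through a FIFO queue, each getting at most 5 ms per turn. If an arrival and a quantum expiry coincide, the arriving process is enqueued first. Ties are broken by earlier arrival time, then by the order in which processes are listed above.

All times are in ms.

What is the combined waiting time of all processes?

23

Timeline: | P0 0-3 | P1 3-6 | P2 6-11 | P3 11-16 | P2 16-20 | P3 20-29 |
Completion: P0=3  P1=6  P2=20  P3=29
Turnaround (C−A): P0=3  P1=5  P2=18  P3=26
Waiting = turnaround − burst: P0=0, P1=2, P2=9, P3=12
Total waiting = 0 + 2 + 9 + 12 = 23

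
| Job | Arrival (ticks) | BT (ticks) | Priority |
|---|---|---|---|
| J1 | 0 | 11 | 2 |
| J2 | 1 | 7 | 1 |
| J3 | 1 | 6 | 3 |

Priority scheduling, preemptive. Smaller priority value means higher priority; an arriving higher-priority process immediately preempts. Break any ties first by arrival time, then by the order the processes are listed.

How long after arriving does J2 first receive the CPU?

0

Timeline: | J1 0-1 | J2 1-8 | J1 8-18 | J3 18-24 |
Completion: J1=18  J2=8  J3=24
Response(J2) = first start − arrival = 1 − 1 = 0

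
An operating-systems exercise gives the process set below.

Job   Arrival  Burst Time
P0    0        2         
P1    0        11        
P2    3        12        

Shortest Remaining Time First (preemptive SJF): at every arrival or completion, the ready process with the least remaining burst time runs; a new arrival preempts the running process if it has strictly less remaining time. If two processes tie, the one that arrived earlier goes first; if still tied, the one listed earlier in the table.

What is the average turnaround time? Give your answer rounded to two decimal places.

12.33

Schedule: | P0 0-2 | P1 2-13 | P2 13-25 |
Completion: P0=2  P1=13  P2=25
Turnaround times: P0=2, P1=13, P2=22
Average turnaround = (2+13+22) / 3 = 37/3 = 12.33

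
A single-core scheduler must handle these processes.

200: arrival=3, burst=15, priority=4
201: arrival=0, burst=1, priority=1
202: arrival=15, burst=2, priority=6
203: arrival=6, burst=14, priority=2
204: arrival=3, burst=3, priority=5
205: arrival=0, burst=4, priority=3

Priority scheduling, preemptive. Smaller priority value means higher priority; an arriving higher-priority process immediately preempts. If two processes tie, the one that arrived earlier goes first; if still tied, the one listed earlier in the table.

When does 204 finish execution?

37

Schedule: | 201 0-1 | 205 1-5 | 200 5-6 | 203 6-20 | 200 20-34 | 204 34-37 | 202 37-39 |
Completion: 200=34  201=1  202=39  203=20  204=37  205=5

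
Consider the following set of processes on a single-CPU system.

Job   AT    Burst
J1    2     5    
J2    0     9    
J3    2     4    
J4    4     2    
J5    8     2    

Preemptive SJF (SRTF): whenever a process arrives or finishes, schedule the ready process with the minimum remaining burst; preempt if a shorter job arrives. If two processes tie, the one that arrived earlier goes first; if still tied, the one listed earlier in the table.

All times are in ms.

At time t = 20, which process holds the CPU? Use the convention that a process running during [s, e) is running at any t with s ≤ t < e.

J2

Timeline: | J2 0-2 | J3 2-6 | J4 6-8 | J5 8-10 | J1 10-15 | J2 15-22 |
Completion: J1=15  J2=22  J3=6  J4=8  J5=10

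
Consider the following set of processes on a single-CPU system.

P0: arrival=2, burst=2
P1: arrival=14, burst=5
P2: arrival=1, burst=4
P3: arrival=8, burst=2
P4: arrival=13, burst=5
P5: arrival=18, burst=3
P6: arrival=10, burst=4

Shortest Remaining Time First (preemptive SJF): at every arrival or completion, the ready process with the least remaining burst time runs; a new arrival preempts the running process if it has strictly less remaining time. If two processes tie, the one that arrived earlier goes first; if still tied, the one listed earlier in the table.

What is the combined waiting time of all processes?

12

Timeline: | idle 0-1 | P2 1-2 | P0 2-4 | P2 4-7 | idle 7-8 | P3 8-10 | P6 10-14 | P4 14-19 | P5 19-22 | P1 22-27 |
Completion: P0=4  P1=27  P2=7  P3=10  P4=19  P5=22  P6=14
Waiting = turnaround − burst: P0=0, P1=8, P2=2, P3=0, P4=1, P5=1, P6=0
Total waiting = 0 + 8 + 2 + 0 + 1 + 1 + 0 = 12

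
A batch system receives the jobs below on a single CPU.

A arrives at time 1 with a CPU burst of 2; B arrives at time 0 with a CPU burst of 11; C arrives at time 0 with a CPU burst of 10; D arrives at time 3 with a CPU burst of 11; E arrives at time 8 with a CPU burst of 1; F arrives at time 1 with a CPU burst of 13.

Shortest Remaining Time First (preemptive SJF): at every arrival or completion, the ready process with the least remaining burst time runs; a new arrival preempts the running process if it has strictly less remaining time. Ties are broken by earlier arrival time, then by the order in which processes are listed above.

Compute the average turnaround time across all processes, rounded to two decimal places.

Schedule: | C 0-1 | A 1-3 | C 3-8 | E 8-9 | C 9-13 | B 13-24 | D 24-35 | F 35-48 |
Completion: A=3  B=24  C=13  D=35  E=9  F=48
Turnaround (C−A): A=2  B=24  C=13  D=32  E=1  F=47
Turnaround times: A=2, B=24, C=13, D=32, E=1, F=47
Average turnaround = (2+24+13+32+1+47) / 6 = 119/6 = 19.83

19.83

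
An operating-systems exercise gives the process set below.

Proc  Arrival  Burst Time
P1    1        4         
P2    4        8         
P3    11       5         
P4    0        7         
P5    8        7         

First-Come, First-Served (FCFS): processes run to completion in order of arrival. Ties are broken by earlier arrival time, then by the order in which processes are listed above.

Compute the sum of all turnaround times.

70

Timeline: | P4 0-7 | P1 7-11 | P2 11-19 | P5 19-26 | P3 26-31 |
Completion: P1=11  P2=19  P3=31  P4=7  P5=26
Turnaround (C−A): P1=10  P2=15  P3=20  P4=7  P5=18
Turnaround = completion − arrival: P1=10, P2=15, P3=20, P4=7, P5=18
Total turnaround = 10 + 15 + 20 + 7 + 18 = 70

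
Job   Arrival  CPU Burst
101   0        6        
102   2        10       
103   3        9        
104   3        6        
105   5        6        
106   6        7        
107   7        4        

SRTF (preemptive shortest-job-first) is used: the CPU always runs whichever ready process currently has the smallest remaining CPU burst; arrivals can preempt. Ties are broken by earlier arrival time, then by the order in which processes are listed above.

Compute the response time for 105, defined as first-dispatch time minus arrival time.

Schedule: | 101 0-6 | 104 6-7 | 107 7-11 | 104 11-16 | 105 16-22 | 106 22-29 | 103 29-38 | 102 38-48 |
Completion: 101=6  102=48  103=38  104=16  105=22  106=29  107=11
Turnaround (C−A): 101=6  102=46  103=35  104=13  105=17  106=23  107=4
Response(105) = first start − arrival = 16 − 5 = 11

11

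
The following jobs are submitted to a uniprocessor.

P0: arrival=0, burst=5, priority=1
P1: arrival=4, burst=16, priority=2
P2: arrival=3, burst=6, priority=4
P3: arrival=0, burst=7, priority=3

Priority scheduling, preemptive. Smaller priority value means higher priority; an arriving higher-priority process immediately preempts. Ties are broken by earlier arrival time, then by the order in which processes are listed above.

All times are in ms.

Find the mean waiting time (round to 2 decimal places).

Schedule: | P0 0-5 | P1 5-21 | P3 21-28 | P2 28-34 |
Completion: P0=5  P1=21  P2=34  P3=28
Turnaround (C−A): P0=5  P1=17  P2=31  P3=28
Waiting times: P0=0, P1=1, P2=25, P3=21
Average waiting = (0+1+25+21) / 4 = 47/4 = 11.75

11.75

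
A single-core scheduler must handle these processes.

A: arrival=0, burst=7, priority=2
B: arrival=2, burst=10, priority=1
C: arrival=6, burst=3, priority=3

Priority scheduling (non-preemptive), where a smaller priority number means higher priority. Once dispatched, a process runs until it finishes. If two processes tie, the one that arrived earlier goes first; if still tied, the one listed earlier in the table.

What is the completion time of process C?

20

Timeline: | A 0-7 | B 7-17 | C 17-20 |
Completion: A=7  B=17  C=20
Turnaround (C−A): A=7  B=15  C=14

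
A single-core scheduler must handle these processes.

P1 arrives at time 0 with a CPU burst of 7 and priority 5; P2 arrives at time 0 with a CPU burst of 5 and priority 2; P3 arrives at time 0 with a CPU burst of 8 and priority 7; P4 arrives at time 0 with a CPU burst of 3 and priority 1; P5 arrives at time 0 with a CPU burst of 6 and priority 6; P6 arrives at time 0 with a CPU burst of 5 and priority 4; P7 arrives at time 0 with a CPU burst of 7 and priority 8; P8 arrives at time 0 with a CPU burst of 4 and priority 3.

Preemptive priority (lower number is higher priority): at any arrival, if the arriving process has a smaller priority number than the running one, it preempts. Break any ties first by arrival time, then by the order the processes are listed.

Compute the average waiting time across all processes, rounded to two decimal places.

16.50

Timeline: | P4 0-3 | P2 3-8 | P8 8-12 | P6 12-17 | P1 17-24 | P5 24-30 | P3 30-38 | P7 38-45 |
Completion: P1=24  P2=8  P3=38  P4=3  P5=30  P6=17  P7=45  P8=12
Turnaround (C−A): P1=24  P2=8  P3=38  P4=3  P5=30  P6=17  P7=45  P8=12
Waiting times: P1=17, P2=3, P3=30, P4=0, P5=24, P6=12, P7=38, P8=8
Average waiting = (17+3+30+0+24+12+38+8) / 8 = 132/8 = 16.50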